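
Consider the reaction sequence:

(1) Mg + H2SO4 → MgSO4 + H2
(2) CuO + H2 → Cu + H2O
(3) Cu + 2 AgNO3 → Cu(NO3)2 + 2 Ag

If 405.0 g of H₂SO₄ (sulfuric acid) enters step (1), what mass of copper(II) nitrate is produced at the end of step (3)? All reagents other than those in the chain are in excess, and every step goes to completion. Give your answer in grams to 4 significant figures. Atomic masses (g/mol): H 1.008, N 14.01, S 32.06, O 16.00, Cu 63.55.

774.6 g

M(H2SO4) = 2(1.008) + 32.06 + 4(16.00) = 98.076 g/mol.
M(Cu(NO3)2) = 63.55 + 2(14.01) + 6(16.00) = 187.57 g/mol.
n(H2SO4) = 405.0 / 98.076 = 4.1295 mol.
Reaction (1): H2SO4→H2 ratio 1:1 ⇒ n(H2) = 4.1295 mol.
Reaction (2): H2→Cu ratio 1:1 ⇒ n(Cu) = 4.1295 mol.
Reaction (3): Cu→Cu(NO3)2 ratio 1:1 ⇒ n(Cu(NO3)2) = 4.1295 mol.
Mass of Cu(NO3)2 = 4.1295 × 187.57 = 774.56 g.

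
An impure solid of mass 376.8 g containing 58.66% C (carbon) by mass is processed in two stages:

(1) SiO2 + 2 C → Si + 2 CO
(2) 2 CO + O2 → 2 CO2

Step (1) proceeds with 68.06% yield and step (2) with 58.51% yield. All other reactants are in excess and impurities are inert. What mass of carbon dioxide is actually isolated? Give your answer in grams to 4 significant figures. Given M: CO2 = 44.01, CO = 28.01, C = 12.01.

322.5 g

Pure C = 376.8 × 0.5866 = 221.03 g.
n(C) = 221.03 / 12.01 = 18.404 mol.
Step 1 (C:CO = 2:2): theoretical n(CO) = 18.404 mol; at 68.06% yield, n(CO) = 12.526 mol.
Step 2 (CO:CO2 = 2:2): theoretical n(CO2) = 12.526 mol, so theoretical mass = 12.526 × 44.01 = 551.26 g.
At 58.51% yield, actual mass of CO2 = 551.26 × 0.5851 = 322.54 g.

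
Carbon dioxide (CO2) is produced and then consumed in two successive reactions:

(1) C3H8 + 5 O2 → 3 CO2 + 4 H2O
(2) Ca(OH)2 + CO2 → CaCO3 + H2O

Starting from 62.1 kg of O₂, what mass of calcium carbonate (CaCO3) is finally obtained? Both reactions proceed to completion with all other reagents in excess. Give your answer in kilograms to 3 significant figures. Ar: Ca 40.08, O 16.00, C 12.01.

117 kg

M(O2) = 2(16.00) = 32.00 g/mol.
M(CaCO3) = 40.08 + 12.01 + 3(16.00) = 100.09 g/mol.
62.1 kg = 62100 g.
n(O2) = 62100 / 32.00 = 1941 mol.
Step 1 gives a 5:3 ratio of O2 to CO2, so n(CO2) = 1164 mol.
In step 2 the CO2:CaCO3 ratio is 1:1, so n(CaCO3) = 1164 mol.
Mass of CaCO3 = 1164 × 100.09 = 116500 g = 117 kg.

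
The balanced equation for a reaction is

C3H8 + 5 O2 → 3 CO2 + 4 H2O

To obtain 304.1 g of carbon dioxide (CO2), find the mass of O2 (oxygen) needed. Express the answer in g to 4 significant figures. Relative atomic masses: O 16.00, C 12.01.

M(CO2) = 12.01 + 2(16.00) = 44.01 g/mol.
M(O2) = 2(16.00) = 32.00 g/mol.
n(CO2) = 304.10 g / 44.01 g/mol = 6.9098 mol.
From the equation the CO2:O2 mole ratio is 3:5, so n(O2) = 6.9098 × 5/3 = 11.516 mol.
Mass of O2 = 11.516 mol × 32.00 g/mol = 368.52 g.

368.5 g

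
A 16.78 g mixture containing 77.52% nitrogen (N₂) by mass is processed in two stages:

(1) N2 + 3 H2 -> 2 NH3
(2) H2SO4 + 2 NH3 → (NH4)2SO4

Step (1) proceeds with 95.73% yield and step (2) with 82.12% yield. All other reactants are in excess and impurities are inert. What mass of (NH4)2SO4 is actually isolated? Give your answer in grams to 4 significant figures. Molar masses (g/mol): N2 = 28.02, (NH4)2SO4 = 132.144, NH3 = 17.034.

Pure N2 = 16.78 × 0.7752 = 13.008 g.
n(N2) = 13.008 / 28.02 = 0.46423 mol.
Step 1 (N2:NH3 = 1:2): theoretical n(NH3) = 0.92847 mol; at 95.73% yield, n(NH3) = 0.88882 mol.
Step 2 (NH3:(NH4)2SO4 = 2:1): theoretical n((NH4)2SO4) = 0.44441 mol, so theoretical mass = 0.44441 × 132.144 = 58.726 g.
At 82.12% yield, actual mass of (NH4)2SO4 = 58.726 × 0.8212 = 48.226 g.

48.23 g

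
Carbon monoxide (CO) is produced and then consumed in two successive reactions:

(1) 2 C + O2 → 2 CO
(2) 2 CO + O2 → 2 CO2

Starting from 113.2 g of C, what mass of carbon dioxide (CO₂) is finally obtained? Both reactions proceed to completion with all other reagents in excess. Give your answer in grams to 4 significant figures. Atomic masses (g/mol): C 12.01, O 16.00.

414.8 g

M(C) = 12.01 g/mol.
M(CO2) = 12.01 + 2(16.00) = 44.01 g/mol.
n(C) = 113.20 / 12.01 = 9.4255 mol.
Step 1 gives a 2:2 ratio of C to CO, so n(CO) = 9.4255 mol.
In step 2 the CO:CO2 ratio is 2:2, so n(CO2) = 9.4255 mol.
Mass of CO2 = 9.4255 × 44.01 = 414.82 g.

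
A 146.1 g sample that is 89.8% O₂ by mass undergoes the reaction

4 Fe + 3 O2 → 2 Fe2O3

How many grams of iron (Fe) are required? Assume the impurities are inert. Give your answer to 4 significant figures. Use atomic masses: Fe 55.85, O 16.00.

305.3 g

Mass of pure O2 = 146.1 g × 0.898 = 131.20 g.
M(O2) = 2(16.00) = 32.00 g/mol.
M(Fe) = 55.85 g/mol.
n(O2) = 131.20 g / 32.00 g/mol = 4.0999 mol.
From the equation the O2:Fe mole ratio is 3:4, so n(Fe) = 4.0999 × 4/3 = 5.4666 mol.
Mass of Fe = 5.4666 mol × 55.85 g/mol = 305.31 g.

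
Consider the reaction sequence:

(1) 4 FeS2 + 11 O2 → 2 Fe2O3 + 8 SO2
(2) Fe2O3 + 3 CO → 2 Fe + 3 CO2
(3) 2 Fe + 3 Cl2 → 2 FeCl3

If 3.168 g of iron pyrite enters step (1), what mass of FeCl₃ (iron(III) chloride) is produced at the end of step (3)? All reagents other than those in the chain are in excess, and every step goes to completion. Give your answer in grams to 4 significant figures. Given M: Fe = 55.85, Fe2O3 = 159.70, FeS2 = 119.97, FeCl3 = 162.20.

4.283 g

n(FeS2) = 3.168 / 119.97 = 0.026407 mol.
Reaction (1): FeS2→Fe2O3 ratio 4:2 ⇒ n(Fe2O3) = 0.013203 mol.
Reaction (2): Fe2O3→Fe ratio 1:2 ⇒ n(Fe) = 0.026407 mol.
Reaction (3): Fe→FeCl3 ratio 2:2 ⇒ n(FeCl3) = 0.026407 mol.
Mass of FeCl3 = 0.026407 × 162.20 = 4.2832 g.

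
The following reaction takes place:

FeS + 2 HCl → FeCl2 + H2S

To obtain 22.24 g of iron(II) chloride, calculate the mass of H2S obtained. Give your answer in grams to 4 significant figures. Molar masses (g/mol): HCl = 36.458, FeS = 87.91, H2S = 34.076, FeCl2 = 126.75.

n(FeCl2) = 22.240 g / 126.75 g/mol = 0.17546 mol.
From the equation the FeCl2:H2S mole ratio is 1:1, so n(H2S) = 0.17546 × 1/1 = 0.17546 mol.
Mass of H2S = 0.17546 mol × 34.076 g/mol = 5.9791 g.

5.979 g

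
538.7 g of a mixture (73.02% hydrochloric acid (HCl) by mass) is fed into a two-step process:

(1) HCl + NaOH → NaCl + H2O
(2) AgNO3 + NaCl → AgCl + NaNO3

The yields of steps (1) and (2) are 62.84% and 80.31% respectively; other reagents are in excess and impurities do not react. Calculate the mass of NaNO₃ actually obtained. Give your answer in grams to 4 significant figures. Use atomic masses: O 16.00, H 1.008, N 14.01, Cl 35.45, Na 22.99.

462.8 g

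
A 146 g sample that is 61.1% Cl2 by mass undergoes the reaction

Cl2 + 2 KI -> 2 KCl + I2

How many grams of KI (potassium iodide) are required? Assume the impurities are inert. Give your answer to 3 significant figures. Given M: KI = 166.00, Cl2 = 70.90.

418 g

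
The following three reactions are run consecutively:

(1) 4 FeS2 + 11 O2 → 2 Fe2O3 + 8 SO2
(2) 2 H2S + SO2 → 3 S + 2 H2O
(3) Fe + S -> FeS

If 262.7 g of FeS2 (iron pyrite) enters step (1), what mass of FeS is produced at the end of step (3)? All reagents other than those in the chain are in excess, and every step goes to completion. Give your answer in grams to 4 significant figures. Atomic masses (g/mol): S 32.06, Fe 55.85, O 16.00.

M(FeS2) = 55.85 + 2(32.06) = 119.97 g/mol.
M(FeS) = 55.85 + 32.06 = 87.91 g/mol.
n(FeS2) = 262.7 / 119.97 = 2.1897 mol.
Reaction (1): FeS2→SO2 ratio 4:8 ⇒ n(SO2) = 4.3794 mol.
Reaction (2): SO2→S ratio 1:3 ⇒ n(S) = 13.138 mol.
Reaction (3): S→FeS ratio 1:1 ⇒ n(FeS) = 13.138 mol.
Mass of FeS = 13.138 × 87.91 = 1155.0 g.

1155 g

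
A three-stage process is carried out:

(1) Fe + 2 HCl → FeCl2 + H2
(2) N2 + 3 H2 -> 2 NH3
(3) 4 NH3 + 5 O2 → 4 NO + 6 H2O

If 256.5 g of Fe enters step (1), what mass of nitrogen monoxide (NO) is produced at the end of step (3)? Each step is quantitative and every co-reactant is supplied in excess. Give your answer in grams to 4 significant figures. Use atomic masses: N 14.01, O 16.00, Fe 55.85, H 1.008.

M(Fe) = 55.85 g/mol.
M(NO) = 14.01 + 16.00 = 30.01 g/mol.
n(Fe) = 256.5 / 55.85 = 4.5927 mol.
Reaction (1): Fe→H2 ratio 1:1 ⇒ n(H2) = 4.5927 mol.
Reaction (2): H2→NH3 ratio 3:2 ⇒ n(NH3) = 3.0618 mol.
Reaction (3): NH3→NO ratio 4:4 ⇒ n(NO) = 3.0618 mol.
Mass of NO = 3.0618 × 30.01 = 91.884 g.

91.88 g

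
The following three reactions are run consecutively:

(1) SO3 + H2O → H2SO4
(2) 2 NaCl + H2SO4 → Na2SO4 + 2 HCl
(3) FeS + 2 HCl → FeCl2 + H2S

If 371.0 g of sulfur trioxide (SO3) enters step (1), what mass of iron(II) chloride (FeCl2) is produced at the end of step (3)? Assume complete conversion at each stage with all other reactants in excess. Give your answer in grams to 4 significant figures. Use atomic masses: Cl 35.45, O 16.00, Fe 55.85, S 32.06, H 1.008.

587.4 g

M(SO3) = 32.06 + 3(16.00) = 80.06 g/mol.
M(FeCl2) = 55.85 + 2(35.45) = 126.75 g/mol.
n(SO3) = 371.0 / 80.06 = 4.6340 mol.
Reaction (1): SO3→H2SO4 ratio 1:1 ⇒ n(H2SO4) = 4.6340 mol.
Reaction (2): H2SO4→HCl ratio 1:2 ⇒ n(HCl) = 9.2680 mol.
Reaction (3): HCl→FeCl2 ratio 2:1 ⇒ n(FeCl2) = 4.6340 mol.
Mass of FeCl2 = 4.6340 × 126.75 = 587.36 g.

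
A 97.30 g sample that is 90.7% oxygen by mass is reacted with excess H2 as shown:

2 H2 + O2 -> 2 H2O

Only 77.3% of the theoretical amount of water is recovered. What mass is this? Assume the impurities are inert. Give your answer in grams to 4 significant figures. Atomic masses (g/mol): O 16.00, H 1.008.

76.81 g

Pure O2 available = 97.30 g × 0.907 = 88.251 g.
M(O2) = 2(16.00) = 32.00 g/mol.
M(H2O) = 2(1.008) + 16.00 = 18.016 g/mol.
n(O2) = 88.251 g / 32.00 g/mol = 2.7578 mol.
From the equation the O2:H2O mole ratio is 1:2, so n(H2O) = 2.7578 × 2/1 = 5.5157 mol.
Mass of H2O = 5.5157 mol × 18.016 g/mol = 99.371 g.
Actual mass collected = 99.371 g × 0.773 = 76.814 g.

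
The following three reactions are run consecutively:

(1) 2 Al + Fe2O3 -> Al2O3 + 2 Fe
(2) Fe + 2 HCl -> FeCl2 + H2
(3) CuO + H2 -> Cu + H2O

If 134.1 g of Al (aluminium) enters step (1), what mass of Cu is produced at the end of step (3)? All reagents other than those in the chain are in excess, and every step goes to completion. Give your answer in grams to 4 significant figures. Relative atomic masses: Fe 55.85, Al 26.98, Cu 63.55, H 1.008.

M(Al) = 26.98 g/mol.
M(Cu) = 63.55 g/mol.
n(Al) = 134.1 / 26.98 = 4.9703 mol.
Reaction (1): Al→Fe ratio 2:2 ⇒ n(Fe) = 4.9703 mol.
Reaction (2): Fe→H2 ratio 1:1 ⇒ n(H2) = 4.9703 mol.
Reaction (3): H2→Cu ratio 1:1 ⇒ n(Cu) = 4.9703 mol.
Mass of Cu = 4.9703 × 63.55 = 315.87 g.

315.9 g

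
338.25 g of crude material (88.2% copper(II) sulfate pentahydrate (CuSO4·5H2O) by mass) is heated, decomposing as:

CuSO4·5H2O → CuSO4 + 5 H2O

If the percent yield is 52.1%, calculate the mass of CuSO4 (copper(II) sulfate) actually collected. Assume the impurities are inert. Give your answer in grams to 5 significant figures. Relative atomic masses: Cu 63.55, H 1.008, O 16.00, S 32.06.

99.358 g

Pure CuSO4·5H2O available = 338.25 g × 0.882 = 298.337 g.
M(CuSO4·5H2O) = 63.55 + 32.06 + 9(16.00) + 10(1.008) = 249.69 g/mol.
M(CuSO4) = 63.55 + 32.06 + 4(16.00) = 159.61 g/mol.
n(CuSO4·5H2O) = 298.337 g / 249.69 g/mol = 1.19483 mol.
From the equation the CuSO4·5H2O:CuSO4 mole ratio is 1:1, so n(CuSO4) = 1.19483 × 1/1 = 1.19483 mol.
Mass of CuSO4 = 1.19483 mol × 159.61 g/mol = 190.706 g.
Actual mass collected = 190.706 g × 0.521 = 99.3581 g.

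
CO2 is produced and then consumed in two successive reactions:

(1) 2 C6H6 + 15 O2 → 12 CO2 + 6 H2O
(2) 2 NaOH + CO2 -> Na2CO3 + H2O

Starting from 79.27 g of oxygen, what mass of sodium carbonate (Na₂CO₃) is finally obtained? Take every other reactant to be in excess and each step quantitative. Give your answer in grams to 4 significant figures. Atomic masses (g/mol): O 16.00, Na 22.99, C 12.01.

210.0 g

M(O2) = 2(16.00) = 32.00 g/mol.
M(Na2CO3) = 2(22.99) + 12.01 + 3(16.00) = 105.99 g/mol.
n(O2) = 79.270 / 32.00 = 2.4772 mol.
Step 1 gives a 15:12 ratio of O2 to CO2, so n(CO2) = 1.9818 mol.
In step 2 the CO2:Na2CO3 ratio is 1:1, so n(Na2CO3) = 1.9818 mol.
Mass of Na2CO3 = 1.9818 × 105.99 = 210.05 g.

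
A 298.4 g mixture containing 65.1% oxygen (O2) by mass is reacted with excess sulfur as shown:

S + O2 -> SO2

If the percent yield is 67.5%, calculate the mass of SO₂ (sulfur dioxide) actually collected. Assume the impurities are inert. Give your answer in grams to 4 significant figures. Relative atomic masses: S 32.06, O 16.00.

Pure O2 available = 298.4 g × 0.651 = 194.26 g.
M(O2) = 2(16.00) = 32.00 g/mol.
M(SO2) = 32.06 + 2(16.00) = 64.06 g/mol.
n(O2) = 194.26 g / 32.00 g/mol = 6.0706 mol.
From the equation the O2:SO2 mole ratio is 1:1, so n(SO2) = 6.0706 × 1/1 = 6.0706 mol.
Mass of SO2 = 6.0706 mol × 64.06 g/mol = 388.88 g.
Actual mass collected = 388.88 g × 0.675 = 262.49 g.

262.5 g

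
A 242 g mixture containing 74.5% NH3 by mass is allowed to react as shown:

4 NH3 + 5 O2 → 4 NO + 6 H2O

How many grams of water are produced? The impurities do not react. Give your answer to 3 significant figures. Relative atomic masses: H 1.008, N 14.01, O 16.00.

Mass of pure NH3 = 242 g × 0.745 = 180.3 g.
M(NH3) = 14.01 + 3(1.008) = 17.034 g/mol.
M(H2O) = 2(1.008) + 16.00 = 18.016 g/mol.
n(NH3) = 180.3 g / 17.034 g/mol = 10.58 mol.
From the equation the NH3:H2O mole ratio is 4:6, so n(H2O) = 10.58 × 6/4 = 15.88 mol.
Mass of H2O = 15.88 mol × 18.016 g/mol = 286.0 g.

286 g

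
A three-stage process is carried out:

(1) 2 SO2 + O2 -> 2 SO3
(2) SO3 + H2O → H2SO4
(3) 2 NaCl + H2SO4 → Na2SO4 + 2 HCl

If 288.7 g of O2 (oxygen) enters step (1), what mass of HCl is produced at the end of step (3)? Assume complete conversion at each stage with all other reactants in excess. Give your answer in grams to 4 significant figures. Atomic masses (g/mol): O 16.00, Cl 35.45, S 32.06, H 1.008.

1316 g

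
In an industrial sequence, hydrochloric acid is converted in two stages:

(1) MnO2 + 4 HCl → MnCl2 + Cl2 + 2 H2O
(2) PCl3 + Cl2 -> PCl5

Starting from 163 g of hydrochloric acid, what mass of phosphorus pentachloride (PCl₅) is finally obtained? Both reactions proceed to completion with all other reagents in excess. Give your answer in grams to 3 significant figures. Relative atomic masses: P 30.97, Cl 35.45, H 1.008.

M(HCl) = 1.008 + 35.45 = 36.458 g/mol.
M(PCl5) = 30.97 + 5(35.45) = 208.22 g/mol.
n(HCl) = 163.0 / 36.458 = 4.471 mol.
Step 1 gives a 4:1 ratio of HCl to Cl2, so n(Cl2) = 1.118 mol.
In step 2 the Cl2:PCl5 ratio is 1:1, so n(PCl5) = 1.118 mol.
Mass of PCl5 = 1.118 × 208.22 = 232.7 g.

233 g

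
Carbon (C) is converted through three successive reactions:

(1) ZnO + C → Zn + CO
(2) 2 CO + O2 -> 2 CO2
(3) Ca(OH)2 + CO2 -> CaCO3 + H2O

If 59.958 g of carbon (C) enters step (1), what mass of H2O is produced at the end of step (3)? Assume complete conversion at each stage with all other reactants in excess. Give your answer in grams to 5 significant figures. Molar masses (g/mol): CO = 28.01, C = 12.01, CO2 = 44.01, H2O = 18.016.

89.942 g

n(C) = 59.958 / 12.01 = 4.99234 mol.
Reaction (1): C→CO ratio 1:1 ⇒ n(CO) = 4.99234 mol.
Reaction (2): CO→CO2 ratio 2:2 ⇒ n(CO2) = 4.99234 mol.
Reaction (3): CO2→H2O ratio 1:1 ⇒ n(H2O) = 4.99234 mol.
Mass of H2O = 4.99234 × 18.016 = 89.9420 g.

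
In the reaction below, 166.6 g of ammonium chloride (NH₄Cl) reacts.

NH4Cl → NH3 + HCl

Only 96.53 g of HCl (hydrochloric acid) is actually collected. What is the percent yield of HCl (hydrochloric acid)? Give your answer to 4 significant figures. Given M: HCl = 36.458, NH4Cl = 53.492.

85.01 %

n(NH4Cl) = 166.60 g / 53.492 g/mol = 3.1145 mol.
From the equation the NH4Cl:HCl mole ratio is 1:1, so n(HCl) = 3.1145 × 1/1 = 3.1145 mol.
Mass of HCl = 3.1145 mol × 36.458 g/mol = 113.55 g.
This is the theoretical yield. Percent yield = 96.53 g / 113.55 g × 100% = 85.013%.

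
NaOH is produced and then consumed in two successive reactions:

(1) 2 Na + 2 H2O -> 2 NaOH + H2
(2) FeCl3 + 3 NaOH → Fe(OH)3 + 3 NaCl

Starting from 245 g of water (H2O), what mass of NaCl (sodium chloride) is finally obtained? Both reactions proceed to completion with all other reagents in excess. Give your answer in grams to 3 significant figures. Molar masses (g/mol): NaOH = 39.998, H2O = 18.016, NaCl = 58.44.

795 g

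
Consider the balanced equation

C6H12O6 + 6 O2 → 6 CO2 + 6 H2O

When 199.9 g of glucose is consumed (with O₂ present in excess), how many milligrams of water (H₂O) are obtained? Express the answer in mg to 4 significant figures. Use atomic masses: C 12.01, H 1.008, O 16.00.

M(C6H12O6) = 6(12.01) + 12(1.008) + 6(16.00) = 180.156 g/mol.
M(H2O) = 2(1.008) + 16.00 = 18.016 g/mol.
n(C6H12O6) = 199.90 g / 180.156 g/mol = 1.1096 mol.
From the equation the C6H12O6:H2O mole ratio is 1:6, so n(H2O) = 1.1096 × 6/1 = 6.6576 mol.
Mass of H2O = 6.6576 mol × 18.016 g/mol = 119.94 g.
Converting to mg: 119.94 g = 119900 mg.

119900 mg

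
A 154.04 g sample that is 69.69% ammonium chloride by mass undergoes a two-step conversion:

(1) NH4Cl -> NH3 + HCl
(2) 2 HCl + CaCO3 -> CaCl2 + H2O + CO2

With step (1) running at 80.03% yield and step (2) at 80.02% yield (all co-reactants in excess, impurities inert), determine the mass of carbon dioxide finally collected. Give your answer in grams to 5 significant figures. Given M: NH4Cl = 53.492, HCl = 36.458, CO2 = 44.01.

Pure NH4Cl = 154.04 × 0.6969 = 107.350 g.
n(NH4Cl) = 107.350 / 53.492 = 2.00685 mol.
Step 1 (NH4Cl:HCl = 1:1): theoretical n(HCl) = 2.00685 mol; at 80.03% yield, n(HCl) = 1.60608 mol.
Step 2 (HCl:CO2 = 2:1): theoretical n(CO2) = 0.803041 mol, so theoretical mass = 0.803041 × 44.01 = 35.3419 g.
At 80.02% yield, actual mass of CO2 = 35.3419 × 0.8002 = 28.2806 g.

28.281 g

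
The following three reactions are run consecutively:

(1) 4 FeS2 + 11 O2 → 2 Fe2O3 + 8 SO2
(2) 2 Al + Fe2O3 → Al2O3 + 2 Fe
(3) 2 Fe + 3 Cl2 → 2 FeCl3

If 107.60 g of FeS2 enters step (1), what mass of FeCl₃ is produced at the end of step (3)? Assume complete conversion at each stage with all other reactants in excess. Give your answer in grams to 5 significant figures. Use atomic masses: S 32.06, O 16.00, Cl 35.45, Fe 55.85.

M(FeS2) = 55.85 + 2(32.06) = 119.97 g/mol.
M(FeCl3) = 55.85 + 3(35.45) = 162.20 g/mol.
n(FeS2) = 107.60 / 119.97 = 0.896891 mol.
Reaction (1): FeS2→Fe2O3 ratio 4:2 ⇒ n(Fe2O3) = 0.448445 mol.
Reaction (2): Fe2O3→Fe ratio 1:2 ⇒ n(Fe) = 0.896891 mol.
Reaction (3): Fe→FeCl3 ratio 2:2 ⇒ n(FeCl3) = 0.896891 mol.
Mass of FeCl3 = 0.896891 × 162.20 = 145.476 g.

145.48 g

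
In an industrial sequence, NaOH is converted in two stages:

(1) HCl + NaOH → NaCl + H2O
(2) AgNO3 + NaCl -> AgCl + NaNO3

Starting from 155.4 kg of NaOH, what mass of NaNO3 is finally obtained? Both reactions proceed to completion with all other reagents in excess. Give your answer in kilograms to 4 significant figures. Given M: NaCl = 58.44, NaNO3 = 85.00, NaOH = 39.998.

330.2 kg

155.4 kg = 155400 g.
n(NaOH) = 155400 / 39.998 = 3885.2 mol.
Step 1 gives a 1:1 ratio of NaOH to NaCl, so n(NaCl) = 3885.2 mol.
In step 2 the NaCl:NaNO3 ratio is 1:1, so n(NaNO3) = 3885.2 mol.
Mass of NaNO3 = 3885.2 × 85.00 = 330240 g = 330.2 kg.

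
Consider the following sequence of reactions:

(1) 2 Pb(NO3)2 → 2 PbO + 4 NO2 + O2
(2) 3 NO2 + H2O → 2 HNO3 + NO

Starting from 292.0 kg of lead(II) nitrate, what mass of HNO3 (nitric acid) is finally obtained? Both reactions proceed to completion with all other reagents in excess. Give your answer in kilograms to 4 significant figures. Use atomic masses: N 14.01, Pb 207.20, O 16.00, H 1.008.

74.07 kg

M(Pb(NO3)2) = 207.20 + 2(14.01) + 6(16.00) = 331.22 g/mol.
M(HNO3) = 1.008 + 14.01 + 3(16.00) = 63.018 g/mol.
292.0 kg = 292000 g.
n(Pb(NO3)2) = 292000 / 331.22 = 881.59 mol.
Step 1 gives a 2:4 ratio of Pb(NO3)2 to NO2, so n(NO2) = 1763.2 mol.
In step 2 the NO2:HNO3 ratio is 3:2, so n(HNO3) = 1175.5 mol.
Mass of HNO3 = 1175.5 × 63.018 = 74075 g = 74.07 kg.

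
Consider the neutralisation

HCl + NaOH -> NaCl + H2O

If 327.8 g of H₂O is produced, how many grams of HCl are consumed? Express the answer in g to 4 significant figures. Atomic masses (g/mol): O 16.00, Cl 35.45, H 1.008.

663.4 g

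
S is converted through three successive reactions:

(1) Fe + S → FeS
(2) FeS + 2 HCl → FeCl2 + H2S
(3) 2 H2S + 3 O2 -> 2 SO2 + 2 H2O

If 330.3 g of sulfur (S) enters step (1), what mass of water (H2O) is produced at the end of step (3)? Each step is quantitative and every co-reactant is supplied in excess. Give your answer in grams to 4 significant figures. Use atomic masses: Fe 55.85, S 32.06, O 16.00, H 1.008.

M(S) = 32.06 g/mol.
M(H2O) = 2(1.008) + 16.00 = 18.016 g/mol.
n(S) = 330.3 / 32.06 = 10.303 mol.
Reaction (1): S→FeS ratio 1:1 ⇒ n(FeS) = 10.303 mol.
Reaction (2): FeS→H2S ratio 1:1 ⇒ n(H2S) = 10.303 mol.
Reaction (3): H2S→H2O ratio 2:2 ⇒ n(H2O) = 10.303 mol.
Mass of H2O = 10.303 × 18.016 = 185.61 g.

185.6 g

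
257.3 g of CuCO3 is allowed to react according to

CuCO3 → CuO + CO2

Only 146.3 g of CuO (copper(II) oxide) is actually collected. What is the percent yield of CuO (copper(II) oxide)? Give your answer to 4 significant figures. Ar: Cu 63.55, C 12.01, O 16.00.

88.32 %

M(CuCO3) = 63.55 + 12.01 + 3(16.00) = 123.56 g/mol.
M(CuO) = 63.55 + 16.00 = 79.55 g/mol.
n(CuCO3) = 257.30 g / 123.56 g/mol = 2.0824 mol.
From the equation the CuCO3:CuO mole ratio is 1:1, so n(CuO) = 2.0824 × 1/1 = 2.0824 mol.
Mass of CuO = 2.0824 mol × 79.55 g/mol = 165.65 g.
This is the theoretical yield. Percent yield = 146.3 g / 165.65 g × 100% = 88.317%.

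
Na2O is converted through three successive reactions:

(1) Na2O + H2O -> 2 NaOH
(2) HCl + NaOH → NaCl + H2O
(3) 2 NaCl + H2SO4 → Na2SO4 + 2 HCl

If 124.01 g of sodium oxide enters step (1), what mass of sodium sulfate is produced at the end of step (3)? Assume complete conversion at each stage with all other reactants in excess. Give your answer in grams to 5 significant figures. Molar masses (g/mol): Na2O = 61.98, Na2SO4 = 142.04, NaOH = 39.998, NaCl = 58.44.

284.19 g

n(Na2O) = 124.01 / 61.98 = 2.00081 mol.
Reaction (1): Na2O→NaOH ratio 1:2 ⇒ n(NaOH) = 4.00161 mol.
Reaction (2): NaOH→NaCl ratio 1:1 ⇒ n(NaCl) = 4.00161 mol.
Reaction (3): NaCl→Na2SO4 ratio 2:1 ⇒ n(Na2SO4) = 2.00081 mol.
Mass of Na2SO4 = 2.00081 × 142.04 = 284.195 g.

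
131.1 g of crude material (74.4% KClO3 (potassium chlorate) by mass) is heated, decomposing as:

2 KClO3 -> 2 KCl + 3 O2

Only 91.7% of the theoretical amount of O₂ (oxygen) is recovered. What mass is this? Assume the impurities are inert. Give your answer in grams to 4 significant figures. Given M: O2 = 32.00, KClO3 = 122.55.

Pure KClO3 available = 131.1 g × 0.744 = 97.538 g.
n(KClO3) = 97.538 g / 122.55 g/mol = 0.79591 mol.
From the equation the KClO3:O2 mole ratio is 2:3, so n(O2) = 0.79591 × 3/2 = 1.1939 mol.
Mass of O2 = 1.1939 mol × 32.00 g/mol = 38.204 g.
Actual mass collected = 38.204 g × 0.917 = 35.033 g.

35.03 g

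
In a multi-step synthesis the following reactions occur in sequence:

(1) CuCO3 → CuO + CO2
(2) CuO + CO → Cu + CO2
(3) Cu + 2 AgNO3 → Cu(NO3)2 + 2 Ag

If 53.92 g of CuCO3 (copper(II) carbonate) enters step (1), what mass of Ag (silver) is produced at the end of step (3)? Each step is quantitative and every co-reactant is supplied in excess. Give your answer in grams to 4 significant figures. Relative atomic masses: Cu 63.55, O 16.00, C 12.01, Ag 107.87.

94.15 g

M(CuCO3) = 63.55 + 12.01 + 3(16.00) = 123.56 g/mol.
M(Ag) = 107.87 g/mol.
n(CuCO3) = 53.92 / 123.56 = 0.43639 mol.
Reaction (1): CuCO3→CuO ratio 1:1 ⇒ n(CuO) = 0.43639 mol.
Reaction (2): CuO→Cu ratio 1:1 ⇒ n(Cu) = 0.43639 mol.
Reaction (3): Cu→Ag ratio 1:2 ⇒ n(Ag) = 0.87277 mol.
Mass of Ag = 0.87277 × 107.87 = 94.146 g.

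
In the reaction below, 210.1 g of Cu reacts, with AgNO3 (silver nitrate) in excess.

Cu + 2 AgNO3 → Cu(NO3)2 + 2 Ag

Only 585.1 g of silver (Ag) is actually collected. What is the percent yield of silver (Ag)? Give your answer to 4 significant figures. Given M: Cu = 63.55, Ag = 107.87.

82.03 %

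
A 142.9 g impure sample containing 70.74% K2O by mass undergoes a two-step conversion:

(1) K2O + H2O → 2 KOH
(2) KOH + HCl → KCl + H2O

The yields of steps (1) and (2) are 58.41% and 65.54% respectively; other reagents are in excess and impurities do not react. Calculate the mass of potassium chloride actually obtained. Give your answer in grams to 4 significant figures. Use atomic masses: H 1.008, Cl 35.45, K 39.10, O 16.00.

61.25 g

Pure K2O = 142.9 × 0.7074 = 101.09 g.
M(K2O) = 2(39.10) + 16.00 = 94.20 g/mol.
M(KCl) = 39.10 + 35.45 = 74.55 g/mol.
n(K2O) = 101.09 / 94.20 = 1.0731 mol.
Step 1 (K2O:KOH = 1:2): theoretical n(KOH) = 2.1462 mol; at 58.41% yield, n(KOH) = 1.2536 mol.
Step 2 (KOH:KCl = 1:1): theoretical n(KCl) = 1.2536 mol, so theoretical mass = 1.2536 × 74.55 = 93.457 g.
At 65.54% yield, actual mass of KCl = 93.457 × 0.6554 = 61.252 g.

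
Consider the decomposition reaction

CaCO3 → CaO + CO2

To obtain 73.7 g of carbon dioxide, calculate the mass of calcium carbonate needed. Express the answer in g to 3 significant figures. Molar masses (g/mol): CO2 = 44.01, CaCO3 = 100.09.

n(CO2) = 73.70 g / 44.01 g/mol = 1.675 mol.
From the equation the CO2:CaCO3 mole ratio is 1:1, so n(CaCO3) = 1.675 × 1/1 = 1.675 mol.
Mass of CaCO3 = 1.675 mol × 100.09 g/mol = 167.6 g.

168 g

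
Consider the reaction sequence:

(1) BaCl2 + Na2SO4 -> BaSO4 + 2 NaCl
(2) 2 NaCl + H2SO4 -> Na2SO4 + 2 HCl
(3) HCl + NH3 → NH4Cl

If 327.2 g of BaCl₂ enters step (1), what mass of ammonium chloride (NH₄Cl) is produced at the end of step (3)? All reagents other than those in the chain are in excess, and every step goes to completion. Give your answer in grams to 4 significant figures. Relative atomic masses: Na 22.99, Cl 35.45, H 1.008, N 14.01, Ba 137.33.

M(BaCl2) = 137.33 + 2(35.45) = 208.23 g/mol.
M(NH4Cl) = 14.01 + 4(1.008) + 35.45 = 53.492 g/mol.
n(BaCl2) = 327.2 / 208.23 = 1.5713 mol.
Reaction (1): BaCl2→NaCl ratio 1:2 ⇒ n(NaCl) = 3.1427 mol.
Reaction (2): NaCl→HCl ratio 2:2 ⇒ n(HCl) = 3.1427 mol.
Reaction (3): HCl→NH4Cl ratio 1:1 ⇒ n(NH4Cl) = 3.1427 mol.
Mass of NH4Cl = 3.1427 × 53.492 = 168.11 g.

168.1 g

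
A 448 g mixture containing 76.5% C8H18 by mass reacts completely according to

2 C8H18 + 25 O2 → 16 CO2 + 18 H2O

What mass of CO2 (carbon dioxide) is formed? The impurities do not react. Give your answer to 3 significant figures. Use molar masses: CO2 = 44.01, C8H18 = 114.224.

Mass of pure C8H18 = 448 g × 0.765 = 342.7 g.
n(C8H18) = 342.7 g / 114.224 g/mol = 3.000 mol.
From the equation the C8H18:CO2 mole ratio is 2:16, so n(CO2) = 3.000 × 16/2 = 24.00 mol.
Mass of CO2 = 24.00 mol × 44.01 g/mol = 1056 g.

1060 g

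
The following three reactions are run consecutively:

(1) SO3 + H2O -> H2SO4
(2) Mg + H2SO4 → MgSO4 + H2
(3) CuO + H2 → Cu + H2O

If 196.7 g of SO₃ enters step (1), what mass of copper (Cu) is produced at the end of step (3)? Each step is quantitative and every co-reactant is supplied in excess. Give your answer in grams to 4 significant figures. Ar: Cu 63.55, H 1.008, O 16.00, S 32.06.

156.1 g

M(SO3) = 32.06 + 3(16.00) = 80.06 g/mol.
M(Cu) = 63.55 g/mol.
n(SO3) = 196.7 / 80.06 = 2.4569 mol.
Reaction (1): SO3→H2SO4 ratio 1:1 ⇒ n(H2SO4) = 2.4569 mol.
Reaction (2): H2SO4→H2 ratio 1:1 ⇒ n(H2) = 2.4569 mol.
Reaction (3): H2→Cu ratio 1:1 ⇒ n(Cu) = 2.4569 mol.
Mass of Cu = 2.4569 × 63.55 = 156.14 g.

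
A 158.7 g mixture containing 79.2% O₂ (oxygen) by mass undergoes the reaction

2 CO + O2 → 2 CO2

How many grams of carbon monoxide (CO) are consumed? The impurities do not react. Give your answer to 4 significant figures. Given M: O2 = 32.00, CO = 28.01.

220.0 g

Mass of pure O2 = 158.7 g × 0.792 = 125.69 g.
n(O2) = 125.69 g / 32.00 g/mol = 3.9278 mol.
From the equation the O2:CO mole ratio is 1:2, so n(CO) = 3.9278 × 2/1 = 7.8556 mol.
Mass of CO = 7.8556 mol × 28.01 g/mol = 220.04 g.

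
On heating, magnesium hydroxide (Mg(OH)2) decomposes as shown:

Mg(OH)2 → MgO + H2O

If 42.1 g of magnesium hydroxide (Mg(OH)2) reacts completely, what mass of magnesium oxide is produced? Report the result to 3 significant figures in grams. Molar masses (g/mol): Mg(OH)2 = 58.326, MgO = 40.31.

n(Mg(OH)2) = 42.10 g / 58.326 g/mol = 0.7218 mol.
From the equation the Mg(OH)2:MgO mole ratio is 1:1, so n(MgO) = 0.7218 × 1/1 = 0.7218 mol.
Mass of MgO = 0.7218 mol × 40.31 g/mol = 29.10 g.

29.1 g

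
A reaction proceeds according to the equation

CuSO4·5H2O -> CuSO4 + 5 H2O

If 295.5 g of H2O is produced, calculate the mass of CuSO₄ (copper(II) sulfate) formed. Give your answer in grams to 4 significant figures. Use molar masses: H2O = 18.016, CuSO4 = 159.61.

n(H2O) = 295.50 g / 18.016 g/mol = 16.402 mol.
From the equation the H2O:CuSO4 mole ratio is 5:1, so n(CuSO4) = 16.402 × 1/5 = 3.2804 mol.
Mass of CuSO4 = 3.2804 mol × 159.61 g/mol = 523.59 g.

523.6 g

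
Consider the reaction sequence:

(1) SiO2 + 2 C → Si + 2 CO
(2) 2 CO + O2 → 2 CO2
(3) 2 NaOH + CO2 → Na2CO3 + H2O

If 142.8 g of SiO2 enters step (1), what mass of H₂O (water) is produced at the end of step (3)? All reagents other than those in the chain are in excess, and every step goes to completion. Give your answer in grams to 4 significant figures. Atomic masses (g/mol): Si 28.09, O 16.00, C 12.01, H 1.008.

85.63 g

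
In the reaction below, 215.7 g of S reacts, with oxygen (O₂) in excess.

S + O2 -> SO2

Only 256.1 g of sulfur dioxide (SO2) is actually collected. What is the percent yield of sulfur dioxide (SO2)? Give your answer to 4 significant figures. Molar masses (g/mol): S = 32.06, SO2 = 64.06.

59.42 %

n(S) = 215.70 g / 32.06 g/mol = 6.7280 mol.
From the equation the S:SO2 mole ratio is 1:1, so n(SO2) = 6.7280 × 1/1 = 6.7280 mol.
Mass of SO2 = 6.7280 mol × 64.06 g/mol = 431.00 g.
This is the theoretical yield. Percent yield = 256.1 g / 431.00 g × 100% = 59.420%.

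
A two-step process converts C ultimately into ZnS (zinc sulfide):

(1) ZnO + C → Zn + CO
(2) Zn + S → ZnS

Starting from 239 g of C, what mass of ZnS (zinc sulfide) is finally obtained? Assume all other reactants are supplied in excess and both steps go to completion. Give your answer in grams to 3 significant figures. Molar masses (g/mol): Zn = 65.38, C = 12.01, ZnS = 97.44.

1940 g

n(C) = 239.0 / 12.01 = 19.90 mol.
Step 1 gives a 1:1 ratio of C to Zn, so n(Zn) = 19.90 mol.
In step 2 the Zn:ZnS ratio is 1:1, so n(ZnS) = 19.90 mol.
Mass of ZnS = 19.90 × 97.44 = 1939 g.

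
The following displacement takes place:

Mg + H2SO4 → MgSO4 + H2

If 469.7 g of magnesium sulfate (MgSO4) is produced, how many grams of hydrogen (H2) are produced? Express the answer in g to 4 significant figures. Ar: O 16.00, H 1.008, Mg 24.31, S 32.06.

7.867 g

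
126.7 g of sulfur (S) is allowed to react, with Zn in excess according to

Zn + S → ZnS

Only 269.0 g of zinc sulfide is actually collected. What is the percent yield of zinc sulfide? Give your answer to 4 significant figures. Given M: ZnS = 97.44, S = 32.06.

69.86 %

n(S) = 126.70 g / 32.06 g/mol = 3.9520 mol.
From the equation the S:ZnS mole ratio is 1:1, so n(ZnS) = 3.9520 × 1/1 = 3.9520 mol.
Mass of ZnS = 3.9520 mol × 97.44 g/mol = 385.08 g.
This is the theoretical yield. Percent yield = 269.0 g / 385.08 g × 100% = 69.856%.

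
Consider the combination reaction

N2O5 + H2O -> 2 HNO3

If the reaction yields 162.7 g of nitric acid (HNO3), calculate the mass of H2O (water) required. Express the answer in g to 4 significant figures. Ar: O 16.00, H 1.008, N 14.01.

23.26 g

M(HNO3) = 1.008 + 14.01 + 3(16.00) = 63.018 g/mol.
M(H2O) = 2(1.008) + 16.00 = 18.016 g/mol.
n(HNO3) = 162.70 g / 63.018 g/mol = 2.5818 mol.
From the equation the HNO3:H2O mole ratio is 2:1, so n(H2O) = 2.5818 × 1/2 = 1.2909 mol.
Mass of H2O = 1.2909 mol × 18.016 g/mol = 23.257 g.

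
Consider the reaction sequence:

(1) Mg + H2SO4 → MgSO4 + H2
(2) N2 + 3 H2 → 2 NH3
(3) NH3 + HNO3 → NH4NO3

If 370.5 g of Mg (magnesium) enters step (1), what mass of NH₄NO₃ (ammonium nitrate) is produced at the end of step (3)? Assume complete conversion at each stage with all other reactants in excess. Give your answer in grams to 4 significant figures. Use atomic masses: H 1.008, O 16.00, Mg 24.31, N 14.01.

M(Mg) = 24.31 g/mol.
M(NH4NO3) = 2(14.01) + 4(1.008) + 3(16.00) = 80.052 g/mol.
n(Mg) = 370.5 / 24.31 = 15.241 mol.
Reaction (1): Mg→H2 ratio 1:1 ⇒ n(H2) = 15.241 mol.
Reaction (2): H2→NH3 ratio 3:2 ⇒ n(NH3) = 10.160 mol.
Reaction (3): NH3→NH4NO3 ratio 1:1 ⇒ n(NH4NO3) = 10.160 mol.
Mass of NH4NO3 = 10.160 × 80.052 = 813.36 g.

813.4 g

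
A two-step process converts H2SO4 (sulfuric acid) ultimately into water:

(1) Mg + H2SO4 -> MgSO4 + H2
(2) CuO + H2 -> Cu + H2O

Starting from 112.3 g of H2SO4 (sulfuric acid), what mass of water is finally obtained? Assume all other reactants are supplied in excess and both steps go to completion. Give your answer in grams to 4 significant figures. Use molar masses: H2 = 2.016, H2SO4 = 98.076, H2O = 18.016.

n(H2SO4) = 112.30 / 98.076 = 1.1450 mol.
Step 1 gives a 1:1 ratio of H2SO4 to H2, so n(H2) = 1.1450 mol.
In step 2 the H2:H2O ratio is 1:1, so n(H2O) = 1.1450 mol.
Mass of H2O = 1.1450 × 18.016 = 20.629 g.

20.63 g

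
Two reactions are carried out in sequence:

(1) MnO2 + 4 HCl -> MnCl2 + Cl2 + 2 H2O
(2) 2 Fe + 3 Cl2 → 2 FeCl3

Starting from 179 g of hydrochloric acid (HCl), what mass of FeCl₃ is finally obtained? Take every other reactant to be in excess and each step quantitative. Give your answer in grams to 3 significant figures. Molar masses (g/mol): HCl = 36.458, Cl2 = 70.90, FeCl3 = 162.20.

133 g

n(HCl) = 179.0 / 36.458 = 4.910 mol.
Step 1 gives a 4:1 ratio of HCl to Cl2, so n(Cl2) = 1.227 mol.
In step 2 the Cl2:FeCl3 ratio is 3:2, so n(FeCl3) = 0.8183 mol.
Mass of FeCl3 = 0.8183 × 162.20 = 132.7 g.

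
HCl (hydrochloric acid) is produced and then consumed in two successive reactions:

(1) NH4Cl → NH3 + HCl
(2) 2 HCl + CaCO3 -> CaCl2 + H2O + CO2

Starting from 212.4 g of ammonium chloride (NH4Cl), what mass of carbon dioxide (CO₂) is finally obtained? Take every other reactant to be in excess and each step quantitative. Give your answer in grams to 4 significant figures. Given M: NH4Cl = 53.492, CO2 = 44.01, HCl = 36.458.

n(NH4Cl) = 212.40 / 53.492 = 3.9707 mol.
Step 1 gives a 1:1 ratio of NH4Cl to HCl, so n(HCl) = 3.9707 mol.
In step 2 the HCl:CO2 ratio is 2:1, so n(CO2) = 1.9853 mol.
Mass of CO2 = 1.9853 × 44.01 = 87.375 g.

87.37 g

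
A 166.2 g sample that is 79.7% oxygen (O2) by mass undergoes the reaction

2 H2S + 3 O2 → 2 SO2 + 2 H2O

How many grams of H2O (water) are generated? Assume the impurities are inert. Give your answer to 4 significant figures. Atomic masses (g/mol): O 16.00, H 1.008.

49.72 g

Mass of pure O2 = 166.2 g × 0.797 = 132.46 g.
M(O2) = 2(16.00) = 32.00 g/mol.
M(H2O) = 2(1.008) + 16.00 = 18.016 g/mol.
n(O2) = 132.46 g / 32.00 g/mol = 4.1394 mol.
From the equation the O2:H2O mole ratio is 3:2, so n(H2O) = 4.1394 × 2/3 = 2.7596 mol.
Mass of H2O = 2.7596 mol × 18.016 g/mol = 49.717 g.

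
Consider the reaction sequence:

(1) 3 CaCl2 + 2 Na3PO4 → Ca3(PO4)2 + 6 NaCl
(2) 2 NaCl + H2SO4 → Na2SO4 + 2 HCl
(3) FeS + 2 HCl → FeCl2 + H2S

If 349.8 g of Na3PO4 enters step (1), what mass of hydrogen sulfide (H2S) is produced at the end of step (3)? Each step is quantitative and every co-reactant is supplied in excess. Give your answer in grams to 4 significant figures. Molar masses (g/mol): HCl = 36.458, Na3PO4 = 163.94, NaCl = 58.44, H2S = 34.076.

109.1 g

n(Na3PO4) = 349.8 / 163.94 = 2.1337 mol.
Reaction (1): Na3PO4→NaCl ratio 2:6 ⇒ n(NaCl) = 6.4011 mol.
Reaction (2): NaCl→HCl ratio 2:2 ⇒ n(HCl) = 6.4011 mol.
Reaction (3): HCl→H2S ratio 2:1 ⇒ n(H2S) = 3.2006 mol.
Mass of H2S = 3.2006 × 34.076 = 109.06 g.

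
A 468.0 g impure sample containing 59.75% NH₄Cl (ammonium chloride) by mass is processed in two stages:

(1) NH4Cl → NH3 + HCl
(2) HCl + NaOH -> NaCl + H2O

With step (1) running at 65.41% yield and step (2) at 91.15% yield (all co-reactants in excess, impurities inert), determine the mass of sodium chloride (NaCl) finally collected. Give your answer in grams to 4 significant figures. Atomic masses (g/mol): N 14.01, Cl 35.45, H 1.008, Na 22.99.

Pure NH4Cl = 468.0 × 0.5975 = 279.63 g.
M(NH4Cl) = 14.01 + 4(1.008) + 35.45 = 53.492 g/mol.
M(NaCl) = 22.99 + 35.45 = 58.44 g/mol.
n(NH4Cl) = 279.63 / 53.492 = 5.2275 mol.
Step 1 (NH4Cl:HCl = 1:1): theoretical n(HCl) = 5.2275 mol; at 65.41% yield, n(HCl) = 3.4193 mol.
Step 2 (HCl:NaCl = 1:1): theoretical n(NaCl) = 3.4193 mol, so theoretical mass = 3.4193 × 58.44 = 199.82 g.
At 91.15% yield, actual mass of NaCl = 199.82 × 0.9115 = 182.14 g.

182.1 g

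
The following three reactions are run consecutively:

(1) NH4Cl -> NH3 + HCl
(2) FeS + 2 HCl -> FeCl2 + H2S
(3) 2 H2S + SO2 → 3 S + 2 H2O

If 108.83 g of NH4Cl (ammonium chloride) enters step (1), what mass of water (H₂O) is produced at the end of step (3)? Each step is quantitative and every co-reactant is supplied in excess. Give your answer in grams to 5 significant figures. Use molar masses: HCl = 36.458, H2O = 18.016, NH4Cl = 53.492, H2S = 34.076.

18.327 g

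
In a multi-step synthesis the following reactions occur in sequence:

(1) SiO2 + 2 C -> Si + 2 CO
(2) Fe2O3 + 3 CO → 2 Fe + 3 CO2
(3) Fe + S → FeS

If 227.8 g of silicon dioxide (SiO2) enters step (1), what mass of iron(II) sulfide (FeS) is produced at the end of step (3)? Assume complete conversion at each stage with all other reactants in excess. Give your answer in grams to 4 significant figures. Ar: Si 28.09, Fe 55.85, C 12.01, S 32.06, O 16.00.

M(SiO2) = 28.09 + 2(16.00) = 60.09 g/mol.
M(FeS) = 55.85 + 32.06 = 87.91 g/mol.
n(SiO2) = 227.8 / 60.09 = 3.7910 mol.
Reaction (1): SiO2→CO ratio 1:2 ⇒ n(CO) = 7.5820 mol.
Reaction (2): CO→Fe ratio 3:2 ⇒ n(Fe) = 5.0546 mol.
Reaction (3): Fe→FeS ratio 1:1 ⇒ n(FeS) = 5.0546 mol.
Mass of FeS = 5.0546 × 87.91 = 444.35 g.

444.4 g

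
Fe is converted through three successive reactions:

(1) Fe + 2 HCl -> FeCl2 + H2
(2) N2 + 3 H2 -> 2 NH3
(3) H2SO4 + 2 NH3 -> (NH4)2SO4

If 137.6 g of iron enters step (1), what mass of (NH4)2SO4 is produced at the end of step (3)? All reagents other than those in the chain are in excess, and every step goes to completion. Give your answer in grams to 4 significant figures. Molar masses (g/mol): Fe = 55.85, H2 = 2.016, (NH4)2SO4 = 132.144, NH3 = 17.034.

108.5 g

n(Fe) = 137.6 / 55.85 = 2.4637 mol.
Reaction (1): Fe→H2 ratio 1:1 ⇒ n(H2) = 2.4637 mol.
Reaction (2): H2→NH3 ratio 3:2 ⇒ n(NH3) = 1.6425 mol.
Reaction (3): NH3→(NH4)2SO4 ratio 2:1 ⇒ n((NH4)2SO4) = 0.82125 mol.
Mass of (NH4)2SO4 = 0.82125 × 132.144 = 108.52 g.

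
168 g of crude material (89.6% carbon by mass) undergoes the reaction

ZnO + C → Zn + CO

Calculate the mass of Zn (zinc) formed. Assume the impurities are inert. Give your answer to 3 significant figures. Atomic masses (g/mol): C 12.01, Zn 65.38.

Mass of pure C = 168 g × 0.896 = 150.5 g.
M(C) = 12.01 g/mol.
M(Zn) = 65.38 g/mol.
n(C) = 150.5 g / 12.01 g/mol = 12.53 mol.
From the equation the C:Zn mole ratio is 1:1, so n(Zn) = 12.53 × 1/1 = 12.53 mol.
Mass of Zn = 12.53 mol × 65.38 g/mol = 819.4 g.

819 g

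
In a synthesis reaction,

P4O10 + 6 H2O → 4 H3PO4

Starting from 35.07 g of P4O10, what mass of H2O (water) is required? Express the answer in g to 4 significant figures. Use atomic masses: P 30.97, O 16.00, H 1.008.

13.35 g

M(P4O10) = 4(30.97) + 10(16.00) = 283.88 g/mol.
M(H2O) = 2(1.008) + 16.00 = 18.016 g/mol.
n(P4O10) = 35.070 g / 283.88 g/mol = 0.12354 mol.
From the equation the P4O10:H2O mole ratio is 1:6, so n(H2O) = 0.12354 × 6/1 = 0.74123 mol.
Mass of H2O = 0.74123 mol × 18.016 g/mol = 13.354 g.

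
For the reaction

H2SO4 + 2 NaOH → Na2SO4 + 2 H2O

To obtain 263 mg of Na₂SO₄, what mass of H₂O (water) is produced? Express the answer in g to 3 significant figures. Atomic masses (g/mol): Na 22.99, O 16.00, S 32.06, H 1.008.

M(Na2SO4) = 2(22.99) + 32.06 + 4(16.00) = 142.04 g/mol.
M(H2O) = 2(1.008) + 16.00 = 18.016 g/mol.
Convert: 263 mg = 0.2630 g.
n(Na2SO4) = 0.2630 g / 142.04 g/mol = 0.001852 mol.
From the equation the Na2SO4:H2O mole ratio is 1:2, so n(H2O) = 0.001852 × 2/1 = 0.003703 mol.
Mass of H2O = 0.003703 mol × 18.016 g/mol = 0.06672 g.

0.0667 g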